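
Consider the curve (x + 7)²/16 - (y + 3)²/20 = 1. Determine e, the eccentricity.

Center (-7, -3). The positive term is the x-term, so the transverse axis is horizontal; a² = 16, b² = 20.
c² = a² + b² = 36, so c = 6.
e = c/a = 6/4 = 3/2.

e = 3/2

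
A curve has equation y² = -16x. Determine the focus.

(-4, 0)

Vertex (0, 0); 4p = -16 so p = -4. Opens left.
Focus is p units from the vertex along the axis: (h + p, k).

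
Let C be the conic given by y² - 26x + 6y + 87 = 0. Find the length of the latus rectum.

Only y is squared. Complete the square in y: (y + 3)² = 26(x - 3).
Vertex (3, -3); 4p = 26 so p = 13/2. Opens right.
Latus rectum length = |4p| = 26.

26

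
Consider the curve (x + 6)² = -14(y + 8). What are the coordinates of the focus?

Vertex (-6, -8); 4p = -14 so p = -7/2. Opens down.
Focus is p units from the vertex along the axis: (h, k + p).

(-6, -23/2)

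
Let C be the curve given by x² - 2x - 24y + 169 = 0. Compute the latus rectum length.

24

Only x is squared. Complete the square in x: (x - 1)² = 24(y - 7).
Vertex (1, 7); 4p = 24 so p = 6. Opens up.
Latus rectum length = |4p| = 24.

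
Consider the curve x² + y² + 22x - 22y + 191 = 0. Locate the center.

(x² + 22x) + (y² - 22y) = -191
(x + 11)² + (y - 11)² = -191 + 121 + 121 = 51
So (x + 11)² + (y - 11)² = 51.
Circle centered at (-11, 11) with r² = 51.

(-11, 11)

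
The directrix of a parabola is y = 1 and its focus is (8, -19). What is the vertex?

(8, -9)

The vertex is the midpoint between the focus and the directrix along the axis of symmetry.
Axis is vertical (directrix is horizontal). Vertex y-coordinate = (-19 + 1)/2 = -9; x-coordinate = 8.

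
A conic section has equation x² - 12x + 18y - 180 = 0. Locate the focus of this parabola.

(6, 15/2)

Only x is squared. Complete the square in x: (x - 6)² = -18(y - 12).
Vertex (6, 12); 4p = -18 so p = -9/2. Opens down.
Focus is p units from the vertex along the axis: (h, k + p).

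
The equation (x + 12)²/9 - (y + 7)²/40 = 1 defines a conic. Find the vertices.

Center (-12, -7). The positive term is the x-term, so the transverse axis is horizontal; a² = 9, b² = 40.
a = 3. Vertices at (h ± a, k).

(-15, -7) and (-9, -7)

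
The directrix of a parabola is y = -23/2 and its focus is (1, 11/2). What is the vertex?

(1, -3)

The vertex is the midpoint between the focus and the directrix along the axis of symmetry.
Axis is vertical (directrix is horizontal). Vertex y-coordinate = (11/2 + (-23/2))/2 = -3; x-coordinate = 1.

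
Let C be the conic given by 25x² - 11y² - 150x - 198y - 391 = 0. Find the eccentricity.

e = 6/5

25(x² - 6x) -11(y² + 18y) = 391
Completing the square gives 25(x - 3)² -11(y + 9)² = 391 + 225 - 891 = -275.
Dividing both sides by -275: (y + 9)²/25 - (x - 3)²/11 = 1
Hyperbola, center (3, -9), transverse axis vertical; a² = 25, b² = 11.
c² = a² + b² = 36, so c = 6.
e = c/a = 6/5.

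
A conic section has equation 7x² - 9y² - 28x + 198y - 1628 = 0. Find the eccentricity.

Group: 7(x² - 4x) -9(y² - 22y) = 1628
Completing the square gives 7(x - 2)² -9(y - 11)² = 1628 + 28 - 1089 = 567.
Dividing both sides by 567: (x - 2)²/81 - (y - 11)²/63 = 1
Hyperbola, center (2, 11), transverse axis horizontal; a² = 81, b² = 63.
c² = a² + b² = 144, so c = 12.
e = c/a = 12/9 = 4/3.

e = 4/3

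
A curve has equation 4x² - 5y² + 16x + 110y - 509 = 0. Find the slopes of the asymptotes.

2√5/5 and -2√5/5

Collect terms: 4(x² + 4x) -5(y² - 22y) = 509
Completing the square gives 4(x + 2)² -5(y - 11)² = 509 + 16 - 605 = -80.
Divide by -80: (y - 11)²/16 - (x + 2)²/20 = 1
Hyperbola, center (-2, 11), transverse axis vertical; a² = 16, b² = 20.
For a vertical hyperbola the asymptotes have slope ±a/b.
Here that is ±4/2√5 = ±2√5/5.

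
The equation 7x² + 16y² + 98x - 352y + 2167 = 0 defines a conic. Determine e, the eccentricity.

Collect terms: 7(x² + 14x) + 16(y² - 22y) = -2167
Complete the square in x and y: 7(x + 7)² + 16(y - 11)² = -2167 + 343 + 1936 = 112
Dividing both sides by 112: (x + 7)²/16 + (y - 11)²/7 = 1
Ellipse, center (-7, 11), major axis horizontal; a² = 16, b² = 7.
c² = a² - b² = 9, so c = 3.
e = c/a = 3/4.

e = 3/4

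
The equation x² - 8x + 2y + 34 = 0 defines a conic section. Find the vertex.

Only x is squared. Complete the square in x: (x - 4)² = -2(y + 9).
Vertex (4, -9); 4p = -2 so p = -1/2. Opens down.

(4, -9)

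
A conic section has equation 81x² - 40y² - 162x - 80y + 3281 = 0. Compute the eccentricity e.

81(x² - 2x) -40(y² + 2y) = -3281
Complete the square in x and y: 81(x - 1)² -40(y + 1)² = -3281 + 81 - 40 = -3240
Divide through by -3240 to get (y + 1)²/81 - (x - 1)²/40 = 1.
Hyperbola, center (1, -1), transverse axis vertical; a² = 81, b² = 40.
c² = a² + b² = 121, so c = 11.
e = c/a = 11/9.

e = 11/9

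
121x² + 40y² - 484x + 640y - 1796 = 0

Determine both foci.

Group: 121(x² - 4x) + 40(y² + 16y) = 1796
Complete the square: 121(x - 2)² + 40(y + 8)² = 1796 + 484 + 2560 = 4840
Divide by 4840: (x - 2)²/40 + (y + 8)²/121 = 1
Ellipse, center (2, -8), major axis vertical; a² = 121, b² = 40.
c² = a² - b² = 121 - 40 = 81, so c = 9.
Foci lie on the vertical axis through the center: (h, k ± c).

(2, -17) and (2, 1)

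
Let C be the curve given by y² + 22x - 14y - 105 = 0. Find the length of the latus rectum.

Only y is squared. Complete the square in y: (y - 7)² = -22(x - 7).
Vertex (7, 7); 4p = -22 so p = -11/2. Opens left.
Latus rectum length = |4p| = 22.

22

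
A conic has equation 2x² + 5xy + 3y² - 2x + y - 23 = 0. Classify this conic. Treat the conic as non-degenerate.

hyperbola

A = 2, B = 5, C = 3.
Discriminant B² − 4AC = 5² − 4·2·3 = 1.
B² − 4AC > 0 ⇒ hyperbola.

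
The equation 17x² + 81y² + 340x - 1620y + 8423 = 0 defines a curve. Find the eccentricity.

Collect terms: 17(x² + 20x) + 81(y² - 20y) = -8423
Completing the square gives 17(x + 10)² + 81(y - 10)² = -8423 + 1700 + 8100 = 1377.
Divide through by 1377 to get (x + 10)²/81 + (y - 10)²/17 = 1.
Ellipse, center (-10, 10), major axis horizontal; a² = 81, b² = 17.
c² = a² - b² = 64, so c = 8.
e = c/a = 8/9.

e = 8/9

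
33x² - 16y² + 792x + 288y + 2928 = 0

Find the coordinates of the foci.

Rearranging, 33(x² + 24x) -16(y² - 18y) = -2928.
Complete the square: 33(x + 12)² -16(y - 9)² = -2928 + 4752 - 1296 = 528
Divide through by 528 to get (x + 12)²/16 - (y - 9)²/33 = 1.
Hyperbola, center (-12, 9), transverse axis horizontal; a² = 16, b² = 33.
c² = a² + b² = 16 + 33 = 49, so c = 7.
Foci lie on the horizontal axis through the center: (h ± c, k).

(-19, 9) and (-5, 9)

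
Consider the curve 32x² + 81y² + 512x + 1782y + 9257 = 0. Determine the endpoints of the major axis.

(-17, -11) and (1, -11)

Group: 32(x² + 16x) + 81(y² + 22y) = -9257
32(x + 8)² + 81(y + 11)² = -9257 + 2048 + 9801 = 2592
Divide by 2592: (x + 8)²/81 + (y + 11)²/32 = 1
Ellipse, center (-8, -11), major axis horizontal; a² = 81, b² = 32.
a = 9. Vertices at (h ± a, k).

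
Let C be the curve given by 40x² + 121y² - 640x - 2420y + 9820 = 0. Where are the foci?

(-1, 10) and (17, 10)

Group: 40(x² - 16x) + 121(y² - 20y) = -9820
Complete the square: 40(x - 8)² + 121(y - 10)² = -9820 + 2560 + 12100 = 4840
Dividing both sides by 4840: (x - 8)²/121 + (y - 10)²/40 = 1
Ellipse, center (8, 10), major axis horizontal; a² = 121, b² = 40.
c² = a² - b² = 121 - 40 = 81, so c = 9.
Foci lie on the horizontal axis through the center: (h ± c, k).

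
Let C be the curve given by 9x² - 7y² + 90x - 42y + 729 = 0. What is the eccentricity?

e = 4/3

Group: 9(x² + 10x) -7(y² + 6y) = -729
Completing the square gives 9(x + 5)² -7(y + 3)² = -729 + 225 - 63 = -567.
Divide through by -567 to get (y + 3)²/81 - (x + 5)²/63 = 1.
Hyperbola, center (-5, -3), transverse axis vertical; a² = 81, b² = 63.
c² = a² + b² = 144, so c = 12.
e = c/a = 12/9 = 4/3.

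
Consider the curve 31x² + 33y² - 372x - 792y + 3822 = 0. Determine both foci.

(4, 12) and (8, 12)

Group the x- and y-terms: 31(x² - 12x) + 33(y² - 24y) = -3822
31(x - 6)² + 33(y - 12)² = -3822 + 1116 + 4752 = 2046
Dividing both sides by 2046: (x - 6)²/66 + (y - 12)²/62 = 1
Ellipse, center (6, 12), major axis horizontal; a² = 66, b² = 62.
c² = a² - b² = 66 - 62 = 4, so c = 2.
Foci lie on the horizontal axis through the center: (h ± c, k).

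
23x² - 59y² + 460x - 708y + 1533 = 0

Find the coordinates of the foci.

(-10, -6 - √82) and (-10, -6 + √82)

Collect terms: 23(x² + 20x) -59(y² + 12y) = -1533
23(x + 10)² -59(y + 6)² = -1533 + 2300 - 2124 = -1357
Divide through by -1357 to get (y + 6)²/23 - (x + 10)²/59 = 1.
Hyperbola, center (-10, -6), transverse axis vertical; a² = 23, b² = 59.
c² = a² + b² = 23 + 59 = 82, so c = √82.
Foci lie on the vertical axis through the center: (h, k ± c).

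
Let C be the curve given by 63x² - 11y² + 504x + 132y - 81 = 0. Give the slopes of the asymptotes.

3√77/11 and -3√77/11

Collect terms: 63(x² + 8x) -11(y² - 12y) = 81
Complete the square: 63(x + 4)² -11(y - 6)² = 81 + 1008 - 396 = 693
Dividing both sides by 693: (x + 4)²/11 - (y - 6)²/63 = 1
Hyperbola, center (-4, 6), transverse axis horizontal; a² = 11, b² = 63.
For a horizontal hyperbola the asymptotes have slope ±b/a.
Here that is ±3√7/√11 = ±3√77/11.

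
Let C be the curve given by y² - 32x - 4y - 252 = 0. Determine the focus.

(0, 2)

Only y is squared. Complete the square in y: (y - 2)² = 32(x + 8).
Vertex (-8, 2); 4p = 32 so p = 8. Opens right.
Focus is p units from the vertex along the axis: (h + p, k).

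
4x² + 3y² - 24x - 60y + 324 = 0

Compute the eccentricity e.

4(x² - 6x) + 3(y² - 20y) = -324
Complete the square: 4(x - 3)² + 3(y - 10)² = -324 + 36 + 300 = 12
Dividing both sides by 12: (x - 3)²/3 + (y - 10)²/4 = 1
Ellipse, center (3, 10), major axis vertical; a² = 4, b² = 3.
c² = a² - b² = 1, so c = 1.
e = c/a = 1/2.

e = 1/2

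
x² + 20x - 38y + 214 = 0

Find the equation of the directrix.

Only x is squared. Complete the square in x: (x + 10)² = 38(y - 3).
Vertex (-10, 3); 4p = 38 so p = 19/2. Opens up.
Directrix is the horizontal line y = k − p = 3 − (19/2) = -13/2.

y = -13/2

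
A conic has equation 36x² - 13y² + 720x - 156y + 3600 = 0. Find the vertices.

Rearranging, 36(x² + 20x) -13(y² + 12y) = -3600.
Completing the square gives 36(x + 10)² -13(y + 6)² = -3600 + 3600 - 468 = -468.
Divide through by -468 to get (y + 6)²/36 - (x + 10)²/13 = 1.
Hyperbola, center (-10, -6), transverse axis vertical; a² = 36, b² = 13.
a = 6. Vertices at (h, k ± a).

(-10, -12) and (-10, 0)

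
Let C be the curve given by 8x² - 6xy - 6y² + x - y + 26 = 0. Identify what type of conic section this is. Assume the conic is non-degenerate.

A = 8, B = -6, C = -6.
Discriminant B² − 4AC = (-6)² − 4·8·(-6) = 228.
B² − 4AC > 0 ⇒ hyperbola.

hyperbola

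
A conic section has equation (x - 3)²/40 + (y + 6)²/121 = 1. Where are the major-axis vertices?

Center (3, -6). The larger denominator 121 sits under the y-term, so the major axis is vertical; a² = 121, b² = 40.
a = 11. Vertices at (h, k ± a).

(3, -17) and (3, 5)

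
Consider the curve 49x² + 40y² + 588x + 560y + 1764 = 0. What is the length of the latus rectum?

49(x² + 12x) + 40(y² + 14y) = -1764
Completing the square gives 49(x + 6)² + 40(y + 7)² = -1764 + 1764 + 1960 = 1960.
Divide by 1960: (x + 6)²/40 + (y + 7)²/49 = 1
Ellipse, center (-6, -7), major axis vertical; a² = 49, b² = 40.
Latus rectum length = 2b²/a = 2·40/7 = 80/7.

80/7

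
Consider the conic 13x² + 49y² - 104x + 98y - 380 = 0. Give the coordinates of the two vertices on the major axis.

Collect terms: 13(x² - 8x) + 49(y² + 2y) = 380
Complete the square in x and y: 13(x - 4)² + 49(y + 1)² = 380 + 208 + 49 = 637
Divide by 637: (x - 4)²/49 + (y + 1)²/13 = 1
Ellipse, center (4, -1), major axis horizontal; a² = 49, b² = 13.
a = 7. Vertices at (h ± a, k).

(-3, -1) and (11, -1)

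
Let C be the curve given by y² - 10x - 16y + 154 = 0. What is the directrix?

Only y is squared. Complete the square in y: (y - 8)² = 10(x - 9).
Vertex (9, 8); 4p = 10 so p = 5/2. Opens right.
Directrix is the vertical line x = h − p = 9 − (5/2) = 13/2.

x = 13/2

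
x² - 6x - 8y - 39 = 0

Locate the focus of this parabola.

Only x is squared. Complete the square in x: (x - 3)² = 8(y + 6).
Vertex (3, -6); 4p = 8 so p = 2. Opens up.
Focus is p units from the vertex along the axis: (h, k + p).

(3, -4)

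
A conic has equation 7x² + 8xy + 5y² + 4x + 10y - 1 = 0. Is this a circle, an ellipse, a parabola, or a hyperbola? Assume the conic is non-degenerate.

ellipse

A = 7, B = 8, C = 5.
Discriminant B² − 4AC = 8² − 4·7·5 = -76.
B² − 4AC < 0 ⇒ ellipse.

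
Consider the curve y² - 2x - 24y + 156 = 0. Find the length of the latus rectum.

Only y is squared. Complete the square in y: (y - 12)² = 2(x - 6).
Vertex (6, 12); 4p = 2 so p = 1/2. Opens right.
Latus rectum length = |4p| = 2.

2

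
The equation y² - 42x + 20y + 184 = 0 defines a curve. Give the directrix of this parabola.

Only y is squared. Complete the square in y: (y + 10)² = 42(x - 2).
Vertex (2, -10); 4p = 42 so p = 21/2. Opens right.
Directrix is the vertical line x = h − p = 2 − (21/2) = -17/2.

x = -17/2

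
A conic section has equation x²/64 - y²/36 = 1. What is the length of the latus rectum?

Center (0, 0). The positive term is the x-term, so the transverse axis is horizontal; a² = 64, b² = 36.
Latus rectum length = 2b²/a = 2·36/8 = 9.

9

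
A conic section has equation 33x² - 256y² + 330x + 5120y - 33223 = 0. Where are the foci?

(-22, 10) and (12, 10)

Group: 33(x² + 10x) -256(y² - 20y) = 33223
33(x + 5)² -256(y - 10)² = 33223 + 825 - 25600 = 8448
Divide by 8448: (x + 5)²/256 - (y - 10)²/33 = 1
Hyperbola, center (-5, 10), transverse axis horizontal; a² = 256, b² = 33.
c² = a² + b² = 256 + 33 = 289, so c = 17.
Foci lie on the horizontal axis through the center: (h ± c, k).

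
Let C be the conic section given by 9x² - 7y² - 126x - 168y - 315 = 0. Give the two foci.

Group the x- and y-terms: 9(x² - 14x) -7(y² + 24y) = 315
9(x - 7)² -7(y + 12)² = 315 + 441 - 1008 = -252
Divide through by -252 to get (y + 12)²/36 - (x - 7)²/28 = 1.
Hyperbola, center (7, -12), transverse axis vertical; a² = 36, b² = 28.
c² = a² + b² = 36 + 28 = 64, so c = 8.
Foci lie on the vertical axis through the center: (h, k ± c).

(7, -20) and (7, -4)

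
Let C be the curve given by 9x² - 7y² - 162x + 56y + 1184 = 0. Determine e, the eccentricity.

Rearranging, 9(x² - 18x) -7(y² - 8y) = -1184.
Complete the square in x and y: 9(x - 9)² -7(y - 4)² = -1184 + 729 - 112 = -567
Divide by -567: (y - 4)²/81 - (x - 9)²/63 = 1
Hyperbola, center (9, 4), transverse axis vertical; a² = 81, b² = 63.
c² = a² + b² = 144, so c = 12.
e = c/a = 12/9 = 4/3.

e = 4/3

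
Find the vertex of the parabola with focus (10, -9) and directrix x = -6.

The vertex is the midpoint between the focus and the directrix along the axis of symmetry.
Axis is horizontal (directrix is vertical). Vertex x-coordinate = (10 + (-6))/2 = 2; y-coordinate = -9.

(2, -9)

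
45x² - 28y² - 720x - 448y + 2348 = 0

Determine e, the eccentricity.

Group the x- and y-terms: 45(x² - 16x) -28(y² + 16y) = -2348
Complete the square in x and y: 45(x - 8)² -28(y + 8)² = -2348 + 2880 - 1792 = -1260
Dividing both sides by -1260: (y + 8)²/45 - (x - 8)²/28 = 1
Hyperbola, center (8, -8), transverse axis vertical; a² = 45, b² = 28.
c² = a² + b² = 73, so c = √73.
e = c/a = √73/3√5 = √365/15.

e = √365/15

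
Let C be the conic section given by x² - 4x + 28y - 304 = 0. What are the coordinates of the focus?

Only x is squared. Complete the square in x: (x - 2)² = -28(y - 11).
Vertex (2, 11); 4p = -28 so p = -7. Opens down.
Focus is p units from the vertex along the axis: (h, k + p).

(2, 4)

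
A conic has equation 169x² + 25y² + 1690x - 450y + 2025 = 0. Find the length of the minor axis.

Group: 169(x² + 10x) + 25(y² - 18y) = -2025
Completing the square gives 169(x + 5)² + 25(y - 9)² = -2025 + 4225 + 2025 = 4225.
Dividing both sides by 4225: (x + 5)²/25 + (y - 9)²/169 = 1
Ellipse, center (-5, 9), major axis vertical; a² = 169, b² = 25.
b² = 25 so b = 5; the minor axis has length 2b = 10.

10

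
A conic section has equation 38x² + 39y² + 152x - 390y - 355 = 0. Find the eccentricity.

e = √39/39

Group the x- and y-terms: 38(x² + 4x) + 39(y² - 10y) = 355
Complete the square in x and y: 38(x + 2)² + 39(y - 5)² = 355 + 152 + 975 = 1482
Dividing both sides by 1482: (x + 2)²/39 + (y - 5)²/38 = 1
Ellipse, center (-2, 5), major axis horizontal; a² = 39, b² = 38.
c² = a² - b² = 1, so c = 1.
e = c/a = 1/√39 = √39/39.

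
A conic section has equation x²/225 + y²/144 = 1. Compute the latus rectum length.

96/5

Center (0, 0). The larger denominator 225 sits under the x-term, so the major axis is horizontal; a² = 225, b² = 144.
Latus rectum length = 2b²/a = 2·144/15 = 96/5.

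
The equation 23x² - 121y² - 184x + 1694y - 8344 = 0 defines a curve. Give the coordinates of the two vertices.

(-7, 7) and (15, 7)

Collect terms: 23(x² - 8x) -121(y² - 14y) = 8344
23(x - 4)² -121(y - 7)² = 8344 + 368 - 5929 = 2783
Divide through by 2783 to get (x - 4)²/121 - (y - 7)²/23 = 1.
Hyperbola, center (4, 7), transverse axis horizontal; a² = 121, b² = 23.
a = 11. Vertices at (h ± a, k).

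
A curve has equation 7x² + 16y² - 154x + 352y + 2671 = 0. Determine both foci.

(8, -11) and (14, -11)

Group the x- and y-terms: 7(x² - 22x) + 16(y² + 22y) = -2671
7(x - 11)² + 16(y + 11)² = -2671 + 847 + 1936 = 112
Dividing both sides by 112: (x - 11)²/16 + (y + 11)²/7 = 1
Ellipse, center (11, -11), major axis horizontal; a² = 16, b² = 7.
c² = a² - b² = 16 - 7 = 9, so c = 3.
Foci lie on the horizontal axis through the center: (h ± c, k).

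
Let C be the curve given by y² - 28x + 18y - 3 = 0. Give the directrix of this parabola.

Only y is squared. Complete the square in y: (y + 9)² = 28(x + 3).
Vertex (-3, -9); 4p = 28 so p = 7. Opens right.
Directrix is the vertical line x = h − p = -3 − (7) = -10.

x = -10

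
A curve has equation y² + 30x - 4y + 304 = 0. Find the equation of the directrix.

Only y is squared. Complete the square in y: (y - 2)² = -30(x + 10).
Vertex (-10, 2); 4p = -30 so p = -15/2. Opens left.
Directrix is the vertical line x = h − p = -10 − (-15/2) = -5/2.

x = -5/2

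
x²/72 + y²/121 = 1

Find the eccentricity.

e = 7/11

Center (0, 0). The larger denominator 121 sits under the y-term, so the major axis is vertical; a² = 121, b² = 72.
c² = a² - b² = 49, so c = 7.
e = c/a = 7/11.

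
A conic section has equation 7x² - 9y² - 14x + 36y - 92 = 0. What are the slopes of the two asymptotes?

√7/3 and -√7/3

Group the x- and y-terms: 7(x² - 2x) -9(y² - 4y) = 92
Complete the square: 7(x - 1)² -9(y - 2)² = 92 + 7 - 36 = 63
Dividing both sides by 63: (x - 1)²/9 - (y - 2)²/7 = 1
Hyperbola, center (1, 2), transverse axis horizontal; a² = 9, b² = 7.
For a horizontal hyperbola the asymptotes have slope ±b/a.
Here that is ±√7/3.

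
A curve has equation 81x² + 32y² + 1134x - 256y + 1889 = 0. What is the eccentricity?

Group: 81(x² + 14x) + 32(y² - 8y) = -1889
Completing the square gives 81(x + 7)² + 32(y - 4)² = -1889 + 3969 + 512 = 2592.
Divide by 2592: (x + 7)²/32 + (y - 4)²/81 = 1
Ellipse, center (-7, 4), major axis vertical; a² = 81, b² = 32.
c² = a² - b² = 49, so c = 7.
e = c/a = 7/9.

e = 7/9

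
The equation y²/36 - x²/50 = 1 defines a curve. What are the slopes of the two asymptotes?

Center (0, 0). The positive term is the y-term, so the transverse axis is vertical; a² = 36, b² = 50.
For a vertical hyperbola the asymptotes have slope ±a/b.
Here that is ±6/5√2 = ±3√2/5.

3√2/5 and -3√2/5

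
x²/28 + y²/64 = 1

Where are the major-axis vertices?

(0, -8) and (0, 8)

Center (0, 0). The larger denominator 64 sits under the y-term, so the major axis is vertical; a² = 64, b² = 28.
a = 8. Vertices at (h, k ± a).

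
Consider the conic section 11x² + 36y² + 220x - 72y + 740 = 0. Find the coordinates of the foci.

Collect terms: 11(x² + 20x) + 36(y² - 2y) = -740
11(x + 10)² + 36(y - 1)² = -740 + 1100 + 36 = 396
Divide by 396: (x + 10)²/36 + (y - 1)²/11 = 1
Ellipse, center (-10, 1), major axis horizontal; a² = 36, b² = 11.
c² = a² - b² = 36 - 11 = 25, so c = 5.
Foci lie on the horizontal axis through the center: (h ± c, k).

(-15, 1) and (-5, 1)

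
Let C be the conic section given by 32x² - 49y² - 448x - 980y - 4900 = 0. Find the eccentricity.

e = 9/7

Group: 32(x² - 14x) -49(y² + 20y) = 4900
Complete the square: 32(x - 7)² -49(y + 10)² = 4900 + 1568 - 4900 = 1568
Dividing both sides by 1568: (x - 7)²/49 - (y + 10)²/32 = 1
Hyperbola, center (7, -10), transverse axis horizontal; a² = 49, b² = 32.
c² = a² + b² = 81, so c = 9.
e = c/a = 9/7.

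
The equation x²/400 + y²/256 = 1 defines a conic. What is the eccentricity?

Center (0, 0). The larger denominator 400 sits under the x-term, so the major axis is horizontal; a² = 400, b² = 256.
c² = a² - b² = 144, so c = 12.
e = c/a = 12/20 = 3/5.

e = 3/5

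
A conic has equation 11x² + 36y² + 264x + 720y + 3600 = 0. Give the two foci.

Group the x- and y-terms: 11(x² + 24x) + 36(y² + 20y) = -3600
Complete the square in x and y: 11(x + 12)² + 36(y + 10)² = -3600 + 1584 + 3600 = 1584
Dividing both sides by 1584: (x + 12)²/144 + (y + 10)²/44 = 1
Ellipse, center (-12, -10), major axis horizontal; a² = 144, b² = 44.
c² = a² - b² = 144 - 44 = 100, so c = 10.
Foci lie on the horizontal axis through the center: (h ± c, k).

(-22, -10) and (-2, -10)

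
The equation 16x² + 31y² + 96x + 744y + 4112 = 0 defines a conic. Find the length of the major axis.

Group the x- and y-terms: 16(x² + 6x) + 31(y² + 24y) = -4112
Complete the square in x and y: 16(x + 3)² + 31(y + 12)² = -4112 + 144 + 4464 = 496
Dividing both sides by 496: (x + 3)²/31 + (y + 12)²/16 = 1
Ellipse, center (-3, -12), major axis horizontal; a² = 31, b² = 16.
a² = 31 so a = √31; the major axis has length 2a = 2√31.

2√31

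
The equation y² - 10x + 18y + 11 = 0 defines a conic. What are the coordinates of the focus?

(-9/2, -9)

Only y is squared. Complete the square in y: (y + 9)² = 10(x + 7).
Vertex (-7, -9); 4p = 10 so p = 5/2. Opens right.
Focus is p units from the vertex along the axis: (h + p, k).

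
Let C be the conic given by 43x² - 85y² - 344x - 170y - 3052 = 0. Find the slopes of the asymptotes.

Group: 43(x² - 8x) -85(y² + 2y) = 3052
Complete the square: 43(x - 4)² -85(y + 1)² = 3052 + 688 - 85 = 3655
Dividing both sides by 3655: (x - 4)²/85 - (y + 1)²/43 = 1
Hyperbola, center (4, -1), transverse axis horizontal; a² = 85, b² = 43.
For a horizontal hyperbola the asymptotes have slope ±b/a.
Here that is ±√43/√85 = ±√3655/85.

√3655/85 and -√3655/85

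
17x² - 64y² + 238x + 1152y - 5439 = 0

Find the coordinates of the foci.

Collect terms: 17(x² + 14x) -64(y² - 18y) = 5439
Complete the square in x and y: 17(x + 7)² -64(y - 9)² = 5439 + 833 - 5184 = 1088
Divide through by 1088 to get (x + 7)²/64 - (y - 9)²/17 = 1.
Hyperbola, center (-7, 9), transverse axis horizontal; a² = 64, b² = 17.
c² = a² + b² = 64 + 17 = 81, so c = 9.
Foci lie on the horizontal axis through the center: (h ± c, k).

(-16, 9) and (2, 9)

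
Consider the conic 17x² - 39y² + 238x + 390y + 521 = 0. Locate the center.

17(x² + 14x) -39(y² - 10y) = -521
Completing the square gives 17(x + 7)² -39(y - 5)² = -521 + 833 - 975 = -663.
Dividing both sides by -663: (y - 5)²/17 - (x + 7)²/39 = 1
Hyperbola with center (-7, 5).

(-7, 5)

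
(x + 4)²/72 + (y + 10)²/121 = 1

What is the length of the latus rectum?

Center (-4, -10). The larger denominator 121 sits under the y-term, so the major axis is vertical; a² = 121, b² = 72.
Latus rectum length = 2b²/a = 2·72/11 = 144/11.

144/11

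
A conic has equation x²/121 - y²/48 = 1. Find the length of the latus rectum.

96/11

Center (0, 0). The positive term is the x-term, so the transverse axis is horizontal; a² = 121, b² = 48.
Latus rectum length = 2b²/a = 2·48/11 = 96/11.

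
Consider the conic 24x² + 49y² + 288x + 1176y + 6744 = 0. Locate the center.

Collect terms: 24(x² + 12x) + 49(y² + 24y) = -6744
Completing the square gives 24(x + 6)² + 49(y + 12)² = -6744 + 864 + 7056 = 1176.
Dividing both sides by 1176: (x + 6)²/49 + (y + 12)²/24 = 1
Ellipse with center (-6, -12).

(-6, -12)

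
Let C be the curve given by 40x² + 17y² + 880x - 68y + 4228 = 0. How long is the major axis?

Group: 40(x² + 22x) + 17(y² - 4y) = -4228
40(x + 11)² + 17(y - 2)² = -4228 + 4840 + 68 = 680
Dividing both sides by 680: (x + 11)²/17 + (y - 2)²/40 = 1
Ellipse, center (-11, 2), major axis vertical; a² = 40, b² = 17.
a² = 40 so a = 2√10; the major axis has length 2a = 4√10.

4√10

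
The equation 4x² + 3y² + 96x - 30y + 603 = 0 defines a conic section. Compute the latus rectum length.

6

Group: 4(x² + 24x) + 3(y² - 10y) = -603
Complete the square in x and y: 4(x + 12)² + 3(y - 5)² = -603 + 576 + 75 = 48
Divide through by 48 to get (x + 12)²/12 + (y - 5)²/16 = 1.
Ellipse, center (-12, 5), major axis vertical; a² = 16, b² = 12.
Latus rectum length = 2b²/a = 2·12/4 = 6.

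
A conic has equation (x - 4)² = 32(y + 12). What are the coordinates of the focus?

(4, -4)

Vertex (4, -12); 4p = 32 so p = 8. Opens up.
Focus is p units from the vertex along the axis: (h, k + p).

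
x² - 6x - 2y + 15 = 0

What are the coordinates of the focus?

Only x is squared. Complete the square in x: (x - 3)² = 2(y - 3).
Vertex (3, 3); 4p = 2 so p = 1/2. Opens up.
Focus is p units from the vertex along the axis: (h, k + p).

(3, 7/2)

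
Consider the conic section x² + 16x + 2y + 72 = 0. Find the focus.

Only x is squared. Complete the square in x: (x + 8)² = -2(y + 4).
Vertex (-8, -4); 4p = -2 so p = -1/2. Opens down.
Focus is p units from the vertex along the axis: (h, k + p).

(-8, -9/2)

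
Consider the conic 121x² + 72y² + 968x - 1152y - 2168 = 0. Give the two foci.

Group the x- and y-terms: 121(x² + 8x) + 72(y² - 16y) = 2168
Complete the square in x and y: 121(x + 4)² + 72(y - 8)² = 2168 + 1936 + 4608 = 8712
Dividing both sides by 8712: (x + 4)²/72 + (y - 8)²/121 = 1
Ellipse, center (-4, 8), major axis vertical; a² = 121, b² = 72.
c² = a² - b² = 121 - 72 = 49, so c = 7.
Foci lie on the vertical axis through the center: (h, k ± c).

(-4, 1) and (-4, 15)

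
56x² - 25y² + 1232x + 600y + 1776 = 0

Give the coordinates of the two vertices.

(-16, 12) and (-6, 12)

Group the x- and y-terms: 56(x² + 22x) -25(y² - 24y) = -1776
Complete the square: 56(x + 11)² -25(y - 12)² = -1776 + 6776 - 3600 = 1400
Divide through by 1400 to get (x + 11)²/25 - (y - 12)²/56 = 1.
Hyperbola, center (-11, 12), transverse axis horizontal; a² = 25, b² = 56.
a = 5. Vertices at (h ± a, k).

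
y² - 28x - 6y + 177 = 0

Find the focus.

(13, 3)

Only y is squared. Complete the square in y: (y - 3)² = 28(x - 6).
Vertex (6, 3); 4p = 28 so p = 7. Opens right.
Focus is p units from the vertex along the axis: (h + p, k).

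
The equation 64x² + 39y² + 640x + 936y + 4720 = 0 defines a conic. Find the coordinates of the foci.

(-5, -17) and (-5, -7)

64(x² + 10x) + 39(y² + 24y) = -4720
Complete the square: 64(x + 5)² + 39(y + 12)² = -4720 + 1600 + 5616 = 2496
Dividing both sides by 2496: (x + 5)²/39 + (y + 12)²/64 = 1
Ellipse, center (-5, -12), major axis vertical; a² = 64, b² = 39.
c² = a² - b² = 64 - 39 = 25, so c = 5.
Foci lie on the vertical axis through the center: (h, k ± c).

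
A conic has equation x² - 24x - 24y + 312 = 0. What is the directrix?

Only x is squared. Complete the square in x: (x - 12)² = 24(y - 7).
Vertex (12, 7); 4p = 24 so p = 6. Opens up.
Directrix is the horizontal line y = k − p = 7 − (6) = 1.

y = 1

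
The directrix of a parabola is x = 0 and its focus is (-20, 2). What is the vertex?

The vertex is the midpoint between the focus and the directrix along the axis of symmetry.
Axis is horizontal (directrix is vertical). Vertex x-coordinate = (-20 + 0)/2 = -10; y-coordinate = 2.

(-10, 2)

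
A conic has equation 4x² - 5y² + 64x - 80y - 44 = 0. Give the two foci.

(-8, -11) and (-8, -5)

Group: 4(x² + 16x) -5(y² + 16y) = 44
4(x + 8)² -5(y + 8)² = 44 + 256 - 320 = -20
Divide through by -20 to get (y + 8)²/4 - (x + 8)²/5 = 1.
Hyperbola, center (-8, -8), transverse axis vertical; a² = 4, b² = 5.
c² = a² + b² = 4 + 5 = 9, so c = 3.
Foci lie on the vertical axis through the center: (h, k ± c).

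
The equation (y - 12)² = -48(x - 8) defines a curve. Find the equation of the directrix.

Vertex (8, 12); 4p = -48 so p = -12. Opens left.
Directrix is the vertical line x = h − p = 8 − (-12) = 20.

x = 20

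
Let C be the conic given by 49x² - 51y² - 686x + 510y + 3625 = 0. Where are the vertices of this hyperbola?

(7, -2) and (7, 12)

Group: 49(x² - 14x) -51(y² - 10y) = -3625
Completing the square gives 49(x - 7)² -51(y - 5)² = -3625 + 2401 - 1275 = -2499.
Divide through by -2499 to get (y - 5)²/49 - (x - 7)²/51 = 1.
Hyperbola, center (7, 5), transverse axis vertical; a² = 49, b² = 51.
a = 7. Vertices at (h, k ± a).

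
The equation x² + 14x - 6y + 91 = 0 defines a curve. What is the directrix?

y = 11/2

Only x is squared. Complete the square in x: (x + 7)² = 6(y - 7).
Vertex (-7, 7); 4p = 6 so p = 3/2. Opens up.
Directrix is the horizontal line y = k − p = 7 − (3/2) = 11/2.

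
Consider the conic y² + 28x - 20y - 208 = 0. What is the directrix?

x = 18

Only y is squared. Complete the square in y: (y - 10)² = -28(x - 11).
Vertex (11, 10); 4p = -28 so p = -7. Opens left.
Directrix is the vertical line x = h − p = 11 − (-7) = 18.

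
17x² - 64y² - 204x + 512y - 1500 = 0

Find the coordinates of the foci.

17(x² - 12x) -64(y² - 8y) = 1500
Completing the square gives 17(x - 6)² -64(y - 4)² = 1500 + 612 - 1024 = 1088.
Divide by 1088: (x - 6)²/64 - (y - 4)²/17 = 1
Hyperbola, center (6, 4), transverse axis horizontal; a² = 64, b² = 17.
c² = a² + b² = 64 + 17 = 81, so c = 9.
Foci lie on the horizontal axis through the center: (h ± c, k).

(-3, 4) and (15, 4)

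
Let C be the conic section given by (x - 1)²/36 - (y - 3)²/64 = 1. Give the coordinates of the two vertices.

(-5, 3) and (7, 3)

Center (1, 3). The positive term is the x-term, so the transverse axis is horizontal; a² = 36, b² = 64.
a = 6. Vertices at (h ± a, k).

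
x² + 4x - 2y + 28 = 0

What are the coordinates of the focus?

(-2, 25/2)

Only x is squared. Complete the square in x: (x + 2)² = 2(y - 12).
Vertex (-2, 12); 4p = 2 so p = 1/2. Opens up.
Focus is p units from the vertex along the axis: (h, k + p).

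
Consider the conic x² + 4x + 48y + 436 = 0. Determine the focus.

(-2, -21)

Only x is squared. Complete the square in x: (x + 2)² = -48(y + 9).
Vertex (-2, -9); 4p = -48 so p = -12. Opens down.
Focus is p units from the vertex along the axis: (h, k + p).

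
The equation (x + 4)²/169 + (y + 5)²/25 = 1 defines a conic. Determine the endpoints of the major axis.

(-17, -5) and (9, -5)

Center (-4, -5). The larger denominator 169 sits under the x-term, so the major axis is horizontal; a² = 169, b² = 25.
a = 13. Vertices at (h ± a, k).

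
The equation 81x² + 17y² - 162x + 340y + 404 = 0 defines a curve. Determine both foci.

(1, -18) and (1, -2)

Rearranging, 81(x² - 2x) + 17(y² + 20y) = -404.
Complete the square in x and y: 81(x - 1)² + 17(y + 10)² = -404 + 81 + 1700 = 1377
Divide through by 1377 to get (x - 1)²/17 + (y + 10)²/81 = 1.
Ellipse, center (1, -10), major axis vertical; a² = 81, b² = 17.
c² = a² - b² = 81 - 17 = 64, so c = 8.
Foci lie on the vertical axis through the center: (h, k ± c).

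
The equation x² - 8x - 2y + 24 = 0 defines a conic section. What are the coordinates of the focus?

Only x is squared. Complete the square in x: (x - 4)² = 2(y - 4).
Vertex (4, 4); 4p = 2 so p = 1/2. Opens up.
Focus is p units from the vertex along the axis: (h, k + p).

(4, 9/2)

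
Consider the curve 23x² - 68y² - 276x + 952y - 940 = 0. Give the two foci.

(6, 7 - √91) and (6, 7 + √91)

Rearranging, 23(x² - 12x) -68(y² - 14y) = 940.
Complete the square in x and y: 23(x - 6)² -68(y - 7)² = 940 + 828 - 3332 = -1564
Divide through by -1564 to get (y - 7)²/23 - (x - 6)²/68 = 1.
Hyperbola, center (6, 7), transverse axis vertical; a² = 23, b² = 68.
c² = a² + b² = 23 + 68 = 91, so c = √91.
Foci lie on the vertical axis through the center: (h, k ± c).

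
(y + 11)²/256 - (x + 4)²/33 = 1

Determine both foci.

Center (-4, -11). The positive term is the y-term, so the transverse axis is vertical; a² = 256, b² = 33.
c² = a² + b² = 256 + 33 = 289, so c = 17.
Foci lie on the vertical axis through the center: (h, k ± c).

(-4, -28) and (-4, 6)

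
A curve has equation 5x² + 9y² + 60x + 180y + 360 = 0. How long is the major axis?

24

Collect terms: 5(x² + 12x) + 9(y² + 20y) = -360
Complete the square in x and y: 5(x + 6)² + 9(y + 10)² = -360 + 180 + 900 = 720
Divide by 720: (x + 6)²/144 + (y + 10)²/80 = 1
Ellipse, center (-6, -10), major axis horizontal; a² = 144, b² = 80.
a² = 144 so a = 12; the major axis has length 2a = 24.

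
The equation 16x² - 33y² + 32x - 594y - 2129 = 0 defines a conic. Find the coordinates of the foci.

(-1, -16) and (-1, -2)

Rearranging, 16(x² + 2x) -33(y² + 18y) = 2129.
Complete the square in x and y: 16(x + 1)² -33(y + 9)² = 2129 + 16 - 2673 = -528
Divide through by -528 to get (y + 9)²/16 - (x + 1)²/33 = 1.
Hyperbola, center (-1, -9), transverse axis vertical; a² = 16, b² = 33.
c² = a² + b² = 16 + 33 = 49, so c = 7.
Foci lie on the vertical axis through the center: (h, k ± c).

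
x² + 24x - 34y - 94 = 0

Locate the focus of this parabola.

Only x is squared. Complete the square in x: (x + 12)² = 34(y + 7).
Vertex (-12, -7); 4p = 34 so p = 17/2. Opens up.
Focus is p units from the vertex along the axis: (h, k + p).

(-12, 3/2)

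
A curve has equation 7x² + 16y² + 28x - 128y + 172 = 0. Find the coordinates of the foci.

(-5, 4) and (1, 4)

Group: 7(x² + 4x) + 16(y² - 8y) = -172
Complete the square: 7(x + 2)² + 16(y - 4)² = -172 + 28 + 256 = 112
Divide through by 112 to get (x + 2)²/16 + (y - 4)²/7 = 1.
Ellipse, center (-2, 4), major axis horizontal; a² = 16, b² = 7.
c² = a² - b² = 16 - 7 = 9, so c = 3.
Foci lie on the horizontal axis through the center: (h ± c, k).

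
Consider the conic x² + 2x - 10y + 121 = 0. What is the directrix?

y = 19/2

Only x is squared. Complete the square in x: (x + 1)² = 10(y - 12).
Vertex (-1, 12); 4p = 10 so p = 5/2. Opens up.
Directrix is the horizontal line y = k − p = 12 − (5/2) = 19/2.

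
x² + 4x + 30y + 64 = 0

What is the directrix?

Only x is squared. Complete the square in x: (x + 2)² = -30(y + 2).
Vertex (-2, -2); 4p = -30 so p = -15/2. Opens down.
Directrix is the horizontal line y = k − p = -2 − (-15/2) = 11/2.

y = 11/2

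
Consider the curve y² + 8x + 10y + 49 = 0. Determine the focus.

(-5, -5)

Only y is squared. Complete the square in y: (y + 5)² = -8(x + 3).
Vertex (-3, -5); 4p = -8 so p = -2. Opens left.
Focus is p units from the vertex along the axis: (h + p, k).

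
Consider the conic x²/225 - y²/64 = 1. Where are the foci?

(-17, 0) and (17, 0)

Center (0, 0). The positive term is the x-term, so the transverse axis is horizontal; a² = 225, b² = 64.
c² = a² + b² = 225 + 64 = 289, so c = 17.
Foci lie on the horizontal axis through the center: (h ± c, k).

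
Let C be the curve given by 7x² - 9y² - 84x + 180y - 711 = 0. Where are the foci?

7(x² - 12x) -9(y² - 20y) = 711
Completing the square gives 7(x - 6)² -9(y - 10)² = 711 + 252 - 900 = 63.
Divide by 63: (x - 6)²/9 - (y - 10)²/7 = 1
Hyperbola, center (6, 10), transverse axis horizontal; a² = 9, b² = 7.
c² = a² + b² = 9 + 7 = 16, so c = 4.
Foci lie on the horizontal axis through the center: (h ± c, k).

(2, 10) and (10, 10)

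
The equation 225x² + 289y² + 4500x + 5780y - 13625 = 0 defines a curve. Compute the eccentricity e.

e = 8/17

Group: 225(x² + 20x) + 289(y² + 20y) = 13625
225(x + 10)² + 289(y + 10)² = 13625 + 22500 + 28900 = 65025
Divide by 65025: (x + 10)²/289 + (y + 10)²/225 = 1
Ellipse, center (-10, -10), major axis horizontal; a² = 289, b² = 225.
c² = a² - b² = 64, so c = 8.
e = c/a = 8/17.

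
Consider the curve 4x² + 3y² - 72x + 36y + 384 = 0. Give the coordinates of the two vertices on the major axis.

Collect terms: 4(x² - 18x) + 3(y² + 12y) = -384
Completing the square gives 4(x - 9)² + 3(y + 6)² = -384 + 324 + 108 = 48.
Divide through by 48 to get (x - 9)²/12 + (y + 6)²/16 = 1.
Ellipse, center (9, -6), major axis vertical; a² = 16, b² = 12.
a = 4. Vertices at (h, k ± a).

(9, -10) and (9, -2)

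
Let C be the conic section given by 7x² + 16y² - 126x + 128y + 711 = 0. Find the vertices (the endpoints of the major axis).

(5, -4) and (13, -4)

7(x² - 18x) + 16(y² + 8y) = -711
Completing the square gives 7(x - 9)² + 16(y + 4)² = -711 + 567 + 256 = 112.
Dividing both sides by 112: (x - 9)²/16 + (y + 4)²/7 = 1
Ellipse, center (9, -4), major axis horizontal; a² = 16, b² = 7.
a = 4. Vertices at (h ± a, k).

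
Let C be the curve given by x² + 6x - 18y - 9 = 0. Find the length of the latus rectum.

Only x is squared. Complete the square in x: (x + 3)² = 18(y + 1).
Vertex (-3, -1); 4p = 18 so p = 9/2. Opens up.
Latus rectum length = |4p| = 18.

18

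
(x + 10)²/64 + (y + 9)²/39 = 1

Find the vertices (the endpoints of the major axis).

Center (-10, -9). The larger denominator 64 sits under the x-term, so the major axis is horizontal; a² = 64, b² = 39.
a = 8. Vertices at (h ± a, k).

(-18, -9) and (-2, -9)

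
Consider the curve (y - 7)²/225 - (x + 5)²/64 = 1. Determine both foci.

Center (-5, 7). The positive term is the y-term, so the transverse axis is vertical; a² = 225, b² = 64.
c² = a² + b² = 225 + 64 = 289, so c = 17.
Foci lie on the vertical axis through the center: (h, k ± c).

(-5, -10) and (-5, 24)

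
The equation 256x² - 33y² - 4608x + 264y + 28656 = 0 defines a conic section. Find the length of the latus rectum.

Group the x- and y-terms: 256(x² - 18x) -33(y² - 8y) = -28656
Completing the square gives 256(x - 9)² -33(y - 4)² = -28656 + 20736 - 528 = -8448.
Divide by -8448: (y - 4)²/256 - (x - 9)²/33 = 1
Hyperbola, center (9, 4), transverse axis vertical; a² = 256, b² = 33.
Latus rectum length = 2b²/a = 2·33/16 = 33/8.

33/8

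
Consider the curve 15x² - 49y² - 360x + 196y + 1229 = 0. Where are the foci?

Collect terms: 15(x² - 24x) -49(y² - 4y) = -1229
Complete the square: 15(x - 12)² -49(y - 2)² = -1229 + 2160 - 196 = 735
Dividing both sides by 735: (x - 12)²/49 - (y - 2)²/15 = 1
Hyperbola, center (12, 2), transverse axis horizontal; a² = 49, b² = 15.
c² = a² + b² = 49 + 15 = 64, so c = 8.
Foci lie on the horizontal axis through the center: (h ± c, k).

(4, 2) and (20, 2)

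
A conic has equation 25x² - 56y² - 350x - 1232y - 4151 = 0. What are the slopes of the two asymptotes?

5√14/28 and -5√14/28

Rearranging, 25(x² - 14x) -56(y² + 22y) = 4151.
Complete the square in x and y: 25(x - 7)² -56(y + 11)² = 4151 + 1225 - 6776 = -1400
Dividing both sides by -1400: (y + 11)²/25 - (x - 7)²/56 = 1
Hyperbola, center (7, -11), transverse axis vertical; a² = 25, b² = 56.
For a vertical hyperbola the asymptotes have slope ±a/b.
Here that is ±5/2√14 = ±5√14/28.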